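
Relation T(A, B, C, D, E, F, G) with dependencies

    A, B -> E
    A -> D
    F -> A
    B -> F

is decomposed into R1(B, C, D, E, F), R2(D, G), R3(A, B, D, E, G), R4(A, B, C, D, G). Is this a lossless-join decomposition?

Yes

Chase test. Columns are A, B, C, D, E, F, G; row i has aⱼ where attribute j ∈ Ri, else bᵢⱼ.
Initial tableau (one row per fragment):
  row 1: b11 a2 a3 a4 a5 a6 b17
  row 2: b21 b22 b23 a4 b25 b26 a7
  row 3: a1 a2 b33 a4 a5 b36 a7
  row 4: a1 a2 a3 a4 b45 b46 a7
Rows 3 and 4 agree on A, B; apply A, B→E and equate their E entries.
Rows 1 and 3 agree on B; apply B→F and equate their F entries.
Rows 1 and 4 agree on B; apply B→F and equate their F entries.
Rows 1 and 3 agree on F; apply F→A and equate their A entries.
Row 4 is now all distinguished symbols — the join is lossless.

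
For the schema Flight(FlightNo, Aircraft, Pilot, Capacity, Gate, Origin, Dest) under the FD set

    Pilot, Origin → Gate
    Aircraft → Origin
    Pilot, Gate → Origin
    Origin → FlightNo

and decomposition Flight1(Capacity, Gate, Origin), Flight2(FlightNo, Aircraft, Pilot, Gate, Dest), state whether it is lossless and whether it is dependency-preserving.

Lossless test: (Gate)⁺ = {Gate}, which is a superkey of neither fragment — lossy.
Dependency preservation: the restricted closure of {Pilot, Origin} across the fragments never reaches {Gate}, so Pilot, Origin → Gate cannot be enforced without a join — not preserved.

lossy and not dependency-preserving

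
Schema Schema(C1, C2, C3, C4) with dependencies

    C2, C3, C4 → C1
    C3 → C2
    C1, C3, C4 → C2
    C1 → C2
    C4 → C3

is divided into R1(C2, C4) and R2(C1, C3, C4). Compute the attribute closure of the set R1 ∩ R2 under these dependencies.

R1 ∩ R2 = {C4}.
C4 → C3 applies, adding C3
C3 → C2 applies, adding C2
C2, C3, C4 → C1 applies, adding C1
Closure: {C1, C2, C3, C4}.

C1, C2, C3, C4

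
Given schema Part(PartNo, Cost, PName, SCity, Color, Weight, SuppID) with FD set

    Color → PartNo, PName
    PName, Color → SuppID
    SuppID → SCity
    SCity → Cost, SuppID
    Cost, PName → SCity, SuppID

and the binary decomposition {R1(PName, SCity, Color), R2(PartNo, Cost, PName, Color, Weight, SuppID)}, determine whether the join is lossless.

Yes

Common attributes: R1 ∩ R2 = {PName, Color}.
Closure of {PName, Color}: Color → PartNo, PName applies, adding PartNo; PName, Color → SuppID applies, adding SuppID; SuppID → SCity applies, adding SCity; SCity → Cost, SuppID applies, adding Cost. So (PName, Color)⁺ = {PartNo, Cost, PName, SCity, Color, SuppID}.
This closure contains every attribute of R1, so R1 ∩ R2 → R1. The join is lossless.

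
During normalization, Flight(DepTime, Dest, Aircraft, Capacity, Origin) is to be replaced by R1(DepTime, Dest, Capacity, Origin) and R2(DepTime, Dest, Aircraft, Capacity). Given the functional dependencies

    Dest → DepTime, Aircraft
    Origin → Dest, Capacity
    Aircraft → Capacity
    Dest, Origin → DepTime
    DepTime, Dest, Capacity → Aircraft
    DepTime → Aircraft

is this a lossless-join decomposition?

Common attributes: R1 ∩ R2 = {DepTime, Dest, Capacity}.
Closure of {DepTime, Dest, Capacity}: Dest → DepTime, Aircraft applies, adding Aircraft. So (DepTime, Dest, Capacity)⁺ = {DepTime, Dest, Aircraft, Capacity}.
This closure contains every attribute of R2, so R1 ∩ R2 → R2. The join is lossless.

Yes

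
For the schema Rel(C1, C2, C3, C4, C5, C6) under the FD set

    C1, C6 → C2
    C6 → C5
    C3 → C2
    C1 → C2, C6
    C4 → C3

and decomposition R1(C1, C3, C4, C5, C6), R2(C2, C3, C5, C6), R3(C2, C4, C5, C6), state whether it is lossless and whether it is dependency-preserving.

lossless but not dependency-preserving

Lossless test (chase): Rows 1 and 2 agree on C3; apply C3→C2 and equate their C2 entries. Rows 1 and 3 agree on C4; apply C4→C3 and equate their C3 entries. Row 1 is now all distinguished symbols — the join is lossless.
Dependency preservation: the restricted closure of {C1, C6} across the fragments never reaches {C2}, so C1, C6 → C2 cannot be enforced without a join — not preserved.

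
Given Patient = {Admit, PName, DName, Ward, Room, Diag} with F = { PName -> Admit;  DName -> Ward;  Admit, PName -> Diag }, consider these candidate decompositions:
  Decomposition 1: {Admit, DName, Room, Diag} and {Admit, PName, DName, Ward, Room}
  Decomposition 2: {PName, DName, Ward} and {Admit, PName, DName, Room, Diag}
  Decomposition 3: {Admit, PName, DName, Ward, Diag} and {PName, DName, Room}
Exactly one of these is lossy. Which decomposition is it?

Decomposition 1

Decomposition 1: common = {Admit, DName, Room}, closure = {Admit, DName, Ward, Room} → lossy.
Decomposition 2: common = {PName, DName}, closure = {Admit, PName, DName, Ward, Diag} → lossless.
Decomposition 3: common = {PName, DName}, closure = {Admit, PName, DName, Ward, Diag} → lossless.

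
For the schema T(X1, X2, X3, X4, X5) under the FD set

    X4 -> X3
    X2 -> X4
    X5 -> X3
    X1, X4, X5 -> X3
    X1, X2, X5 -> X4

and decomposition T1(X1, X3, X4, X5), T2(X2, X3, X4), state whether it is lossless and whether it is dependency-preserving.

lossy but dependency-preserving

Lossless test: (X3, X4)⁺ = {X3, X4}, which is a superkey of neither fragment — lossy.
Dependency preservation: X1, X2, X5 → X4 is not contained in any single fragment, but the restricted closure of its left-hand side across the fragments still reaches the right-hand side; the remaining FDs each lie inside some fragment. All dependencies are preserved.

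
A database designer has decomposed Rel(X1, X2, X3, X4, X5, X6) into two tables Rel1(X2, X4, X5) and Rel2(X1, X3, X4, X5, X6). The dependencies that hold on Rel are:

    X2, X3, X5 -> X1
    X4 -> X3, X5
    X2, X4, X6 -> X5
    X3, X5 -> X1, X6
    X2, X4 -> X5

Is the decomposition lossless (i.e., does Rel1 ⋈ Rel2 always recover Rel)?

Yes

Common attributes: Rel1 ∩ Rel2 = {X4, X5}.
Closure of {X4, X5}: X4 → X3, X5 applies, adding X3; X3, X5 → X1, X6 applies, adding X1, X6. So (X4, X5)⁺ = {X1, X3, X4, X5, X6}.
This closure contains every attribute of Rel2, so Rel1 ∩ Rel2 → Rel2. The join is lossless.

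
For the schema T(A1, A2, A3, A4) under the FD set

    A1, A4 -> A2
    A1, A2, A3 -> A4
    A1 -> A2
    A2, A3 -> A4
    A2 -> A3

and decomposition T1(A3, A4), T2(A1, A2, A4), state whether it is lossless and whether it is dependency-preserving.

lossy and not dependency-preserving

Lossless test: (A4)⁺ = {A4}, which is a superkey of neither fragment — lossy.
Dependency preservation: the restricted closure of {A2} across the fragments never reaches {A3}, so A2 → A3 cannot be enforced without a join — not preserved.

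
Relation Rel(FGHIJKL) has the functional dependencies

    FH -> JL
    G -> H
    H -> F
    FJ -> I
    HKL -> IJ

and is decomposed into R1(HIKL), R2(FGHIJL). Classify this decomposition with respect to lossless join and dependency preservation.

lossy but dependency-preserving

Lossless test: (HIL)⁺ = {FHIJL}, which is a superkey of neither fragment — lossy.
Dependency preservation: HKL → IJ is not contained in any single fragment, but the restricted closure of its left-hand side across the fragments still reaches the right-hand side; the remaining FDs each lie inside some fragment. All dependencies are preserved.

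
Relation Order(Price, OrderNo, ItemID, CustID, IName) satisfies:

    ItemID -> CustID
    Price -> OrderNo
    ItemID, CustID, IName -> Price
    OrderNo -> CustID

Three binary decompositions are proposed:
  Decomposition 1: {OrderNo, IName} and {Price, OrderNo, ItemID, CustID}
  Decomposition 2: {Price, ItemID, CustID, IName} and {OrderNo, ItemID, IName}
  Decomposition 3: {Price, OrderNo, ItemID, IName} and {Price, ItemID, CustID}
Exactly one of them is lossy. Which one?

Decomposition 1: common = {OrderNo}, closure = {OrderNo, CustID} → lossy.
Decomposition 2: common = {ItemID, IName}, closure = {Price, OrderNo, ItemID, CustID, IName} → lossless.
Decomposition 3: common = {Price, ItemID}, closure = {Price, OrderNo, ItemID, CustID} → lossless.

Decomposition 1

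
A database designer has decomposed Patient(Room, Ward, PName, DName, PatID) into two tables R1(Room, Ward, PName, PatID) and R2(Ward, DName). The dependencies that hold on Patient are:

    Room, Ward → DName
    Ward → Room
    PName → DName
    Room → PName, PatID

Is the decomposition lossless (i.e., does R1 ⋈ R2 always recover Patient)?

Common attributes: R1 ∩ R2 = {Ward}.
Closure of {Ward}: Ward → Room applies, adding Room; Room → PName, PatID applies, adding PName, PatID; Room, Ward → DName applies, adding DName. So (Ward)⁺ = {Room, Ward, PName, DName, PatID}.
This closure contains every attribute of R1, so R1 ∩ R2 → R1. The join is lossless.

Yes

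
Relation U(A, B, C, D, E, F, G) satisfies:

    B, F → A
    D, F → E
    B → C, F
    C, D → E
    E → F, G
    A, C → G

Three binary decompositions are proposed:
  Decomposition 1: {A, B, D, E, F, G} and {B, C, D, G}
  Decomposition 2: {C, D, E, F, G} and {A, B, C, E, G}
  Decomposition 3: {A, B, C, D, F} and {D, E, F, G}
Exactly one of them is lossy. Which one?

Decomposition 1: common = {B, D, G}, closure = {A, B, C, D, E, F, G} → lossless.
Decomposition 2: common = {C, E, G}, closure = {C, E, F, G} → lossy.
Decomposition 3: common = {D, F}, closure = {D, E, F, G} → lossless.

Decomposition 2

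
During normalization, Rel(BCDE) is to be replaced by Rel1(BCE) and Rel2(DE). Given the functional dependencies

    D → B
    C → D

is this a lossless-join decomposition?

Common attributes: Rel1 ∩ Rel2 = {E}.
No dependency enlarges {E}, so (E)⁺ = {E}.
The closure contains neither all of Rel1 = {BCE} nor all of Rel2 = {DE}, so the common attributes are not a superkey of either fragment. The join is lossy.

No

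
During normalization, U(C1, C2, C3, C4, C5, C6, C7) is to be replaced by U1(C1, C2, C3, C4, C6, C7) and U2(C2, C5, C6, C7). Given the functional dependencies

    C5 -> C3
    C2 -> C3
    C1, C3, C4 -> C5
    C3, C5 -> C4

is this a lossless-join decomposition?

Common attributes: U1 ∩ U2 = {C2, C6, C7}.
Closure of {C2, C6, C7}: C2 → C3 applies, adding C3. So (C2, C6, C7)⁺ = {C2, C3, C6, C7}.
The closure contains neither all of U1 = {C1, C2, C3, C4, C6, C7} nor all of U2 = {C2, C5, C6, C7}, so the common attributes are not a superkey of either fragment. The join is lossy.

No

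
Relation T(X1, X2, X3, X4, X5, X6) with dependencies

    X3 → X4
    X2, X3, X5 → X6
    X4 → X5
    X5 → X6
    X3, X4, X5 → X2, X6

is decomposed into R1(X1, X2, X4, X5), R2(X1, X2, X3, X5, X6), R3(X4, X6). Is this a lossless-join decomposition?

No

Chase test. Columns are X1, X2, X3, X4, X5, X6; row i has aⱼ where attribute j ∈ Ri, else bᵢⱼ.
Initial tableau (one row per fragment):
  row 1: a1 a2 b13 a4 a5 b16
  row 2: a1 a2 a3 b24 a5 a6
  row 3: b31 b32 b33 a4 b35 a6
Rows 1 and 3 agree on X4; apply X4→X5 and equate their X5 entries.
Rows 1 and 2 agree on X5; apply X5→X6 and equate their X6 entries.
No row becomes fully distinguished — the join is lossy.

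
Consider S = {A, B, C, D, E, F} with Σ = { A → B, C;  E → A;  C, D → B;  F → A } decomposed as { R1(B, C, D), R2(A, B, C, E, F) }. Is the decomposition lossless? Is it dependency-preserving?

lossy but dependency-preserving

Lossless test: (B, C)⁺ = {B, C}, which is a superkey of neither fragment — lossy.
Dependency preservation: every FD's attributes lie within a single fragment, so each can be enforced locally — preserved.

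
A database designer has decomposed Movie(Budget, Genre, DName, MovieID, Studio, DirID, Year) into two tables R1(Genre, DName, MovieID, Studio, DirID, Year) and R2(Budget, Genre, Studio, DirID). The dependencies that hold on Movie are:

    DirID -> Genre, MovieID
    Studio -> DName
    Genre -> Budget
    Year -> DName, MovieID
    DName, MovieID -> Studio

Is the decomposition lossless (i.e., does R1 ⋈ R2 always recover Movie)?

Yes

Common attributes: R1 ∩ R2 = {Genre, Studio, DirID}.
Closure of {Genre, Studio, DirID}: DirID → Genre, MovieID applies, adding MovieID; Studio → DName applies, adding DName; Genre → Budget applies, adding Budget. So (Genre, Studio, DirID)⁺ = {Budget, Genre, DName, MovieID, Studio, DirID}.
This closure contains every attribute of R2, so R1 ∩ R2 → R2. The join is lossless.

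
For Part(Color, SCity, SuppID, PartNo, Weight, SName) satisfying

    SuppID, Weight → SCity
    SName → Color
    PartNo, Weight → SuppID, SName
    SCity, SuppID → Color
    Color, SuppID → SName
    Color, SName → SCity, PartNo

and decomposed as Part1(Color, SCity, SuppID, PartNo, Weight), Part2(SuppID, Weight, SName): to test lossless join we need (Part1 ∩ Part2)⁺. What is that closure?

Part1 ∩ Part2 = {SuppID, Weight}.
SuppID, Weight → SCity applies, adding SCity
SCity, SuppID → Color applies, adding Color
Color, SuppID → SName applies, adding SName
Color, SName → SCity, PartNo applies, adding PartNo
Closure: {Color, SCity, SuppID, PartNo, Weight, SName}.

Color, SCity, SuppID, PartNo, Weight, SName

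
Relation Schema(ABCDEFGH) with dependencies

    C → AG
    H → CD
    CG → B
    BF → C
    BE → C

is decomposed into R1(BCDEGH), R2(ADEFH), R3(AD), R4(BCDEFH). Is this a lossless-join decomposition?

Chase test. Columns are ABCDEFGH; row i has aⱼ where attribute j ∈ Ri, else bᵢⱼ.
Initial tableau (one row per fragment):
  row 1: b11 a2 a3 a4 a5 b16 a7 a8
  row 2: a1 b22 b23 a4 a5 a6 b27 a8
  row 3: a1 b32 b33 a4 b35 b36 b37 b38
  row 4: b41 a2 a3 a4 a5 a6 b47 a8
Rows 1 and 4 agree on C; apply C→AG and equate their AG entries.
Rows 1 and 2 agree on H; apply H→CD and equate their CD entries.
Rows 1 and 2 agree on C; apply C→AG and equate their AG entries.
Rows 1 and 2 agree on CG; apply CG→B and equate their B entries.
Row 2 is now all distinguished symbols — the join is lossless.

Yes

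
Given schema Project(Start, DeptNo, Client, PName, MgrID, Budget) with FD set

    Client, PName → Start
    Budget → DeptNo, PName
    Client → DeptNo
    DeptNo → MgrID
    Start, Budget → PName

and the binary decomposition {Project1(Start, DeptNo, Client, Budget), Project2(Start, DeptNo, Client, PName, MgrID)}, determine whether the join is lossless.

Common attributes: Project1 ∩ Project2 = {Start, DeptNo, Client}.
Closure of {Start, DeptNo, Client}: DeptNo → MgrID applies, adding MgrID. So (Start, DeptNo, Client)⁺ = {Start, DeptNo, Client, MgrID}.
The closure contains neither all of Project1 = {Start, DeptNo, Client, Budget} nor all of Project2 = {Start, DeptNo, Client, PName, MgrID}, so the common attributes are not a superkey of either fragment. The join is lossy.

No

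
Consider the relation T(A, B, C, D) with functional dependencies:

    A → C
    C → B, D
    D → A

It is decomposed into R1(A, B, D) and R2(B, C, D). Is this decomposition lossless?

Common attributes: R1 ∩ R2 = {B, D}.
Closure of {B, D}: D → A applies, adding A; A → C applies, adding C. So (B, D)⁺ = {A, B, C, D}.
This closure contains every attribute of R1, so R1 ∩ R2 → R1. The join is lossless.

Yes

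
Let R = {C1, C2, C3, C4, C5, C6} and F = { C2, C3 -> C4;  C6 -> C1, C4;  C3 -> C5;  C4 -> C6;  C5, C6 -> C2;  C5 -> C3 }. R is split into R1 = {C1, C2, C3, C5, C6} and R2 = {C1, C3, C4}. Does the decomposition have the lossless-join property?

No

Common attributes: R1 ∩ R2 = {C1, C3}.
Closure of {C1, C3}: C3 → C5 applies, adding C5. So (C1, C3)⁺ = {C1, C3, C5}.
The closure contains neither all of R1 = {C1, C2, C3, C5, C6} nor all of R2 = {C1, C3, C4}, so the common attributes are not a superkey of either fragment. The join is lossy.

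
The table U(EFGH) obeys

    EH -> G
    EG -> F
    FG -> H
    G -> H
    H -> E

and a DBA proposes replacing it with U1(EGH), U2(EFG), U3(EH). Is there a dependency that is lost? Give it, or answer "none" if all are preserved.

EH → G lies within U1.
EG → F lies within U2.
FG → H: restricted closure across fragments reaches H.
G → H lies within U1.
H → E lies within U1.
Every dependency is enforceable on the fragments, so the decomposition is dependency-preserving.

none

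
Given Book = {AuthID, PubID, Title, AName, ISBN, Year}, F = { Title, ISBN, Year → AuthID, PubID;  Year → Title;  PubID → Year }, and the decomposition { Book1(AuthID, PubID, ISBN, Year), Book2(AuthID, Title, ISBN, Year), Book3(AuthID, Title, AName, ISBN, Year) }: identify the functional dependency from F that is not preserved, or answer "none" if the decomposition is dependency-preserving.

Title, ISBN, Year → AuthID, PubID: restricted closure across fragments reaches AuthID, PubID.
Year → Title lies within Book2.
PubID → Year lies within Book1.
Every dependency is enforceable on the fragments, so the decomposition is dependency-preserving.

none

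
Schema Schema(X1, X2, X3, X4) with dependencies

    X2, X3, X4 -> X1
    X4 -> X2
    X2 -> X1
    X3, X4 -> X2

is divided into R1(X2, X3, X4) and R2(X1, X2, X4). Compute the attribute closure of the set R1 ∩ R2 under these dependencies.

R1 ∩ R2 = {X2, X4}.
X2 → X1 applies, adding X1
Closure: {X1, X2, X4}.

X1, X2, X4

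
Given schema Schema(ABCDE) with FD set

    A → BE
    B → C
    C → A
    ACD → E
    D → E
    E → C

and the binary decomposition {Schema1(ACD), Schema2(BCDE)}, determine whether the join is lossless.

Yes

Common attributes: Schema1 ∩ Schema2 = {CD}.
Closure of {CD}: C → A applies, adding A; ACD → E applies, adding E; A → BE applies, adding B. So (CD)⁺ = {ABCDE}.
This closure contains every attribute of Schema1, so Schema1 ∩ Schema2 → Schema1. The join is lossless.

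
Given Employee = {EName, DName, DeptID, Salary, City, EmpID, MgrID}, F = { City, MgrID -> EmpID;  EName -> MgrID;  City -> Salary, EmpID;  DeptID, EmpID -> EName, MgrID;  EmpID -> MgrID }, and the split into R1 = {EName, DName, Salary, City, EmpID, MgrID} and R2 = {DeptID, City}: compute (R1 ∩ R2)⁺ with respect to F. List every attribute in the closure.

Salary, City, EmpID, MgrID

R1 ∩ R2 = {City}.
City → Salary, EmpID applies, adding Salary, EmpID
EmpID → MgrID applies, adding MgrID
Closure: {Salary, City, EmpID, MgrID}.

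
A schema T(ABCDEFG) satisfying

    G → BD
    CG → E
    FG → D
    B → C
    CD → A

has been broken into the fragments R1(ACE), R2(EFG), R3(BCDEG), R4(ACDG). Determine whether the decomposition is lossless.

Chase test. Columns are ABCDEFG; row i has aⱼ where attribute j ∈ Ri, else bᵢⱼ.
Initial tableau (one row per fragment):
  row 1: a1 b12 a3 b14 a5 b16 b17
  row 2: b21 b22 b23 b24 a5 a6 a7
  row 3: b31 a2 a3 a4 a5 b36 a7
  row 4: a1 b42 a3 a4 b45 b46 a7
Rows 2 and 3 agree on G; apply G→BD and equate their BD entries.
Rows 2 and 4 agree on G; apply G→BD and equate their BD entries.
Rows 3 and 4 agree on CG; apply CG→E and equate their E entries.
Rows 2 and 3 agree on B; apply B→C and equate their C entries.
Rows 2 and 3 agree on CD; apply CD→A and equate their A entries.
Rows 2 and 4 agree on CD; apply CD→A and equate their A entries.
Row 2 is now all distinguished symbols — the join is lossless.

Yes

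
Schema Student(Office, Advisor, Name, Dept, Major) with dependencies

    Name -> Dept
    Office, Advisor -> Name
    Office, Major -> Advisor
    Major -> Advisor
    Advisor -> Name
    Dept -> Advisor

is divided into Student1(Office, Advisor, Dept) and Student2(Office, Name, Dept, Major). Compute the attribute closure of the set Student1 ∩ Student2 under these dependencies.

Student1 ∩ Student2 = {Office, Dept}.
Dept → Advisor applies, adding Advisor
Office, Advisor → Name applies, adding Name
Closure: {Office, Advisor, Name, Dept}.

Office, Advisor, Name, Dept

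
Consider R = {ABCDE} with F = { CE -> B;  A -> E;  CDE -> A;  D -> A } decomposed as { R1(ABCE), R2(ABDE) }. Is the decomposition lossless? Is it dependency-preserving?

lossy but dependency-preserving

Lossless test: (ABE)⁺ = {ABE}, which is a superkey of neither fragment — lossy.
Dependency preservation: CDE → A is not contained in any single fragment, but the restricted closure of its left-hand side across the fragments still reaches the right-hand side; the remaining FDs each lie inside some fragment. All dependencies are preserved.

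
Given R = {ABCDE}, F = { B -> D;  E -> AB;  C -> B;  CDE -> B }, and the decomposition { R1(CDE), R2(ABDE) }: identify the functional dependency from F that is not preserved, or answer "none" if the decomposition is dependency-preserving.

Check C → B: no single fragment contains all of {BC}, and the restricted closure of {C} across the fragments never reaches {B}.
B → D is preserved.
E → AB is preserved.
CDE → B is preserved.

C -> B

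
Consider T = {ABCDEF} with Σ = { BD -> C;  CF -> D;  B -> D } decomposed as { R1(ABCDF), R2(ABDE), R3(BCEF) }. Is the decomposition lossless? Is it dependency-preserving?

Lossless test (chase): Rows 1 and 2 agree on BD; apply BD→C and equate their C entries. Rows 1 and 3 agree on CF; apply CF→D and equate their D entries. No row becomes fully distinguished — the join is lossy.
Dependency preservation: every FD's attributes lie within a single fragment, so each can be enforced locally — preserved.

lossy but dependency-preserving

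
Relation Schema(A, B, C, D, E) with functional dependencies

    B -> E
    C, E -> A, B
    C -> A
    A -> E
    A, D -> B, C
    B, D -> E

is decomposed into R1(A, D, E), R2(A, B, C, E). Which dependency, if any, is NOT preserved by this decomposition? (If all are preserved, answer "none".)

A, D -> B, C

Check A, D → B, C: no single fragment contains all of {A, B, C, D}, and the restricted closure of {A, D} across the fragments never reaches {B, C}.
B → E is preserved.
C, E → A, B is preserved.
C → A is preserved.
A → E is preserved.
B, D → E is preserved.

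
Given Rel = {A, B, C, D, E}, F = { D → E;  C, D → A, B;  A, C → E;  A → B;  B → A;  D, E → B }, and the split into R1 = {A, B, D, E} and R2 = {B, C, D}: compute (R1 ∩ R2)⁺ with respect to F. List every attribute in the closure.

R1 ∩ R2 = {B, D}.
D → E applies, adding E
B → A applies, adding A
Closure: {A, B, D, E}.

A, B, D, E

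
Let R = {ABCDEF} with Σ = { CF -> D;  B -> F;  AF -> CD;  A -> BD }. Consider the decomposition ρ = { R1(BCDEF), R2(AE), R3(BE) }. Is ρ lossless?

No

Chase test. Columns are ABCDEF; row i has aⱼ where attribute j ∈ Ri, else bᵢⱼ.
Initial tableau (one row per fragment):
  row 1: b11 a2 a3 a4 a5 a6
  row 2: a1 b22 b23 b24 a5 b26
  row 3: b31 a2 b33 b34 a5 b36
Rows 1 and 3 agree on B; apply B→F and equate their F entries.
No row becomes fully distinguished — the join is lossy.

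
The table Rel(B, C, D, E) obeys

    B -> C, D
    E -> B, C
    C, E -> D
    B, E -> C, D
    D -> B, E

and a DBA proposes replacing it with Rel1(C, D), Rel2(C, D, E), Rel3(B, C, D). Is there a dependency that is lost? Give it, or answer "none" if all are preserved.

none

B → C, D lies within Rel3.
E → B, C: restricted closure across fragments reaches B, C.
C, E → D lies within Rel2.
B, E → C, D: restricted closure across fragments reaches C, D.
D → B, E: restricted closure across fragments reaches B, E.
Every dependency is enforceable on the fragments, so the decomposition is dependency-preserving.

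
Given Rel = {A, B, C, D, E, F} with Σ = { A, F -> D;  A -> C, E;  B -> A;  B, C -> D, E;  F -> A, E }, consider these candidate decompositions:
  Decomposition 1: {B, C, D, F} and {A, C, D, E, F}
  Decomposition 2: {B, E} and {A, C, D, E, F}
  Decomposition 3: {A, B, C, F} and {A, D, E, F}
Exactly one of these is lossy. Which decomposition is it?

Decomposition 2

Decomposition 1: common = {C, D, F}, closure = {A, C, D, E, F} → lossless.
Decomposition 2: common = {E}, closure = {E} → lossy.
Decomposition 3: common = {A, F}, closure = {A, C, D, E, F} → lossless.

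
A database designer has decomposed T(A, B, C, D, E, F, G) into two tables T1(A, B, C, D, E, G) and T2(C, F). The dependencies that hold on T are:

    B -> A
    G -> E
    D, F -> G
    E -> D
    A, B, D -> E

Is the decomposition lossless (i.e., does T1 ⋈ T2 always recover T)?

No

Common attributes: T1 ∩ T2 = {C}.
No dependency enlarges {C}, so (C)⁺ = {C}.
The closure contains neither all of T1 = {A, B, C, D, E, G} nor all of T2 = {C, F}, so the common attributes are not a superkey of either fragment. The join is lossy.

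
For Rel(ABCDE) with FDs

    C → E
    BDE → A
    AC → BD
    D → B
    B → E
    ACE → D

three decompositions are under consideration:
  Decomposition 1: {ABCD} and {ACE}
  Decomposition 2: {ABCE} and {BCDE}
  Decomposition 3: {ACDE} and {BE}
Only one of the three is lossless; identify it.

Decomposition 1

Decomposition 1: common = {AC}, closure = {ABCDE} → lossless.
Decomposition 2: common = {BCE}, closure = {BCE} → lossy.
Decomposition 3: common = {E}, closure = {E} → lossy.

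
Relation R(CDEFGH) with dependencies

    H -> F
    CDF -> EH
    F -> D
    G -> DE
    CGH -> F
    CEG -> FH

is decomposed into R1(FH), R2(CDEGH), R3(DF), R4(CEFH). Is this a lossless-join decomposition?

Yes

Chase test. Columns are CDEFGH; row i has aⱼ where attribute j ∈ Ri, else bᵢⱼ.
Initial tableau (one row per fragment):
  row 1: b11 b12 b13 a4 b15 a6
  row 2: a1 a2 a3 b24 a5 a6
  row 3: b31 a2 b33 a4 b35 b36
  row 4: a1 b42 a3 a4 b45 a6
Rows 1 and 2 agree on H; apply H→F and equate their F entries.
Rows 1 and 2 agree on F; apply F→D and equate their D entries.
Rows 1 and 4 agree on F; apply F→D and equate their D entries.
Row 2 is now all distinguished symbols — the join is lossless.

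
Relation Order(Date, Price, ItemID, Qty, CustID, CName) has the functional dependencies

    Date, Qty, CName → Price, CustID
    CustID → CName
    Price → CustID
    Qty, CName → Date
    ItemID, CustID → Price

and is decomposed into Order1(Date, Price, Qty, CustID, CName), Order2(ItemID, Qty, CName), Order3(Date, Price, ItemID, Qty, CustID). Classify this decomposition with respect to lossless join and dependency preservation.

Lossless test (chase): Rows 1 and 3 agree on CustID; apply CustID→CName and equate their CName entries. Rows 1 and 2 agree on Qty, CName; apply Qty, CName→Date and equate their Date entries. Rows 1 and 2 agree on Date, Qty, CName; apply Date, Qty, CName→Price, CustID and equate their Price, CustID entries. Row 2 is now all distinguished symbols — the join is lossless.
Dependency preservation: every FD's attributes lie within a single fragment, so each can be enforced locally — preserved.

lossless and dependency-preserving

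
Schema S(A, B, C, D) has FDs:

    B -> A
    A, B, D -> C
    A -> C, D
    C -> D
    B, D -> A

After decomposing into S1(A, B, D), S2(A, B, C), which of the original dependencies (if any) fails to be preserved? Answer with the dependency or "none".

C -> D

Check C → D: no single fragment contains all of {C, D}, and the restricted closure of {C} across the fragments never reaches {D}.
B → A is preserved.
A, B, D → C is preserved.
A → C, D is preserved.
B, D → A is preserved.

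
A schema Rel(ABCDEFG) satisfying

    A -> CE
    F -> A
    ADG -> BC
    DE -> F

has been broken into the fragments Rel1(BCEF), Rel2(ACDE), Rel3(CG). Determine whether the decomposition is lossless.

No

Chase test. Columns are ABCDEFG; row i has aⱼ where attribute j ∈ Reli, else bᵢⱼ.
Initial tableau (one row per fragment):
  row 1: b11 a2 a3 b14 a5 a6 b17
  row 2: a1 b22 a3 a4 a5 b26 b27
  row 3: b31 b32 a3 b34 b35 b36 a7
No row becomes fully distinguished — the join is lossy.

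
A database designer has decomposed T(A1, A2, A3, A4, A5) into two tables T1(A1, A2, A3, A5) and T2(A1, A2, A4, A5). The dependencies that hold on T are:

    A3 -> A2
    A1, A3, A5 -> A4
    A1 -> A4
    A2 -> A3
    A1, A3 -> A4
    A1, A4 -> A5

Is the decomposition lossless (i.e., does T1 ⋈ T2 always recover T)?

Common attributes: T1 ∩ T2 = {A1, A2, A5}.
Closure of {A1, A2, A5}: A1 → A4 applies, adding A4; A2 → A3 applies, adding A3. So (A1, A2, A5)⁺ = {A1, A2, A3, A4, A5}.
This closure contains every attribute of T1, so T1 ∩ T2 → T1. The join is lossless.

Yes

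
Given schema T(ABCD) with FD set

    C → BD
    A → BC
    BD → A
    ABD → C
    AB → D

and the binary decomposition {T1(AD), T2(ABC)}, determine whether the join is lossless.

Yes

Common attributes: T1 ∩ T2 = {A}.
Closure of {A}: A → BC applies, adding BC; AB → D applies, adding D. So (A)⁺ = {ABCD}.
This closure contains every attribute of T1, so T1 ∩ T2 → T1. The join is lossless.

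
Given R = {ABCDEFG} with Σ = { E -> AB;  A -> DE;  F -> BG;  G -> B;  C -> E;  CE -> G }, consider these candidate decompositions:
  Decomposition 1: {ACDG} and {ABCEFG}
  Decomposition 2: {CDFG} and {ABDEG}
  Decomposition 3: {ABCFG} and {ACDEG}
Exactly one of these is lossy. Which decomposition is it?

Decomposition 1: common = {ACG}, closure = {ABCDEG} → lossless.
Decomposition 2: common = {DG}, closure = {BDG} → lossy.
Decomposition 3: common = {ACG}, closure = {ABCDEG} → lossless.

Decomposition 2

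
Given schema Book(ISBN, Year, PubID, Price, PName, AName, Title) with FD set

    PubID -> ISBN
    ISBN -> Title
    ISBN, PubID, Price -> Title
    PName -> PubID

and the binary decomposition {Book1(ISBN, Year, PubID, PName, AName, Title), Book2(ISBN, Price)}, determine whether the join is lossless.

Common attributes: Book1 ∩ Book2 = {ISBN}.
Closure of {ISBN}: ISBN → Title applies, adding Title. So (ISBN)⁺ = {ISBN, Title}.
The closure contains neither all of Book1 = {ISBN, Year, PubID, PName, AName, Title} nor all of Book2 = {ISBN, Price}, so the common attributes are not a superkey of either fragment. The join is lossy.

No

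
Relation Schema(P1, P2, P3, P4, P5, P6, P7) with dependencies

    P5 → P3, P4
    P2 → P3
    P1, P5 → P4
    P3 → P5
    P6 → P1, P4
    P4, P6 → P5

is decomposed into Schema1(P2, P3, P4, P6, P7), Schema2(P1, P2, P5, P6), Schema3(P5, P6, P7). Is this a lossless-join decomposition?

Yes

Chase test. Columns are P1, P2, P3, P4, P5, P6, P7; row i has aⱼ where attribute j ∈ Schemai, else bᵢⱼ.
Initial tableau (one row per fragment):
  row 1: b11 a2 a3 a4 b15 a6 a7
  row 2: a1 a2 b23 b24 a5 a6 b27
  row 3: b31 b32 b33 b34 a5 a6 a7
Rows 2 and 3 agree on P5; apply P5→P3, P4 and equate their P3, P4 entries.
Rows 1 and 2 agree on P2; apply P2→P3 and equate their P3 entries.
Rows 1 and 2 agree on P3; apply P3→P5 and equate their P5 entries.
Rows 1 and 2 agree on P6; apply P6→P1, P4 and equate their P1, P4 entries.
Rows 1 and 3 agree on P6; apply P6→P1, P4 and equate their P1, P4 entries.
Row 1 is now all distinguished symbols — the join is lossless.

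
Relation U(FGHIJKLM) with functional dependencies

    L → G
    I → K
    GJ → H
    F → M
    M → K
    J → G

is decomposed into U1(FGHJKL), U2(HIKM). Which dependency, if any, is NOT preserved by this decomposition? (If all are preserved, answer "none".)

Check F → M: no single fragment contains all of {FM}, and the restricted closure of {F} across the fragments never reaches {M}.
L → G is preserved.
I → K is preserved.
GJ → H is preserved.
M → K is preserved.
J → G is preserved.

F → M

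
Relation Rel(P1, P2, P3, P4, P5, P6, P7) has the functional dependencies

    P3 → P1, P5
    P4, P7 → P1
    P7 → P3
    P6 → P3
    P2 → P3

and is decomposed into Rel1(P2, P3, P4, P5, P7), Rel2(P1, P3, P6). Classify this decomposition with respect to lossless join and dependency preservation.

Lossless test: (P3)⁺ = {P1, P3, P5}, which is a superkey of neither fragment — lossy.
Dependency preservation: P3 → P1, P5; P4, P7 → P1 are not contained in any single fragment, but the restricted closure of each left-hand side across the fragments still reaches the right-hand side; the remaining FDs each lie inside some fragment. All dependencies are preserved.

lossy but dependency-preserving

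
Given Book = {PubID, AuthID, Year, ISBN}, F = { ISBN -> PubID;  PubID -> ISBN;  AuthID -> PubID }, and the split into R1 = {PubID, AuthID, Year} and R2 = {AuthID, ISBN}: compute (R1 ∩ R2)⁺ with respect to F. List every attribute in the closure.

PubID, AuthID, ISBN

R1 ∩ R2 = {AuthID}.
AuthID → PubID applies, adding PubID
PubID → ISBN applies, adding ISBN
Closure: {PubID, AuthID, ISBN}.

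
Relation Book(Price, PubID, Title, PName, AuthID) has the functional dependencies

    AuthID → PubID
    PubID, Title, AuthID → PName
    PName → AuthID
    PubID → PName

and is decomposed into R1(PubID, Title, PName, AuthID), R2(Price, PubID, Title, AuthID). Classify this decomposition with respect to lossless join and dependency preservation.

Lossless test: (PubID, Title, AuthID)⁺ = {PubID, Title, PName, AuthID}, which contains all of one fragment — lossless.
Dependency preservation: every FD's attributes lie within a single fragment, so each can be enforced locally — preserved.

lossless and dependency-preserving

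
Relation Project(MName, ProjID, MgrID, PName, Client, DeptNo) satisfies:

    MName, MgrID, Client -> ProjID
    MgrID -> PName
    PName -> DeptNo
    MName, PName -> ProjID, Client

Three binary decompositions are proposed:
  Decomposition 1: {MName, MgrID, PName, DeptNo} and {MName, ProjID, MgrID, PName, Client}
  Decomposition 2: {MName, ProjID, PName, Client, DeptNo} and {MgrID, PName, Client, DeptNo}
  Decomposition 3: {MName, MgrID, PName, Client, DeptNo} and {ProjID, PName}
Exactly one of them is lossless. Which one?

Decomposition 1

Decomposition 1: common = {MName, MgrID, PName}, closure = {MName, ProjID, MgrID, PName, Client, DeptNo} → lossless.
Decomposition 2: common = {PName, Client, DeptNo}, closure = {PName, Client, DeptNo} → lossy.
Decomposition 3: common = {PName}, closure = {PName, DeptNo} → lossy.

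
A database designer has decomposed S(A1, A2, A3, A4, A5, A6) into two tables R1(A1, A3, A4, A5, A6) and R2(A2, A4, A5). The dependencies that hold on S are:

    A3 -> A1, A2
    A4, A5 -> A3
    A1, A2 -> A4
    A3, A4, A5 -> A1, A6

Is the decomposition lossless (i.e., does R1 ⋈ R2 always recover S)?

Common attributes: R1 ∩ R2 = {A4, A5}.
Closure of {A4, A5}: A4, A5 → A3 applies, adding A3; A3, A4, A5 → A1, A6 applies, adding A1, A6; A3 → A1, A2 applies, adding A2. So (A4, A5)⁺ = {A1, A2, A3, A4, A5, A6}.
This closure contains every attribute of R1, so R1 ∩ R2 → R1. The join is lossless.

Yes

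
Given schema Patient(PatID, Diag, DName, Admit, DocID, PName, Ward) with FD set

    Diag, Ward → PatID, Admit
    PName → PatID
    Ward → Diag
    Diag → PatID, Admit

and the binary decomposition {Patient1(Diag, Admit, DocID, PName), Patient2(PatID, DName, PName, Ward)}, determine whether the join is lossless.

Common attributes: Patient1 ∩ Patient2 = {PName}.
Closure of {PName}: PName → PatID applies, adding PatID. So (PName)⁺ = {PatID, PName}.
The closure contains neither all of Patient1 = {Diag, Admit, DocID, PName} nor all of Patient2 = {PatID, DName, PName, Ward}, so the common attributes are not a superkey of either fragment. The join is lossy.

No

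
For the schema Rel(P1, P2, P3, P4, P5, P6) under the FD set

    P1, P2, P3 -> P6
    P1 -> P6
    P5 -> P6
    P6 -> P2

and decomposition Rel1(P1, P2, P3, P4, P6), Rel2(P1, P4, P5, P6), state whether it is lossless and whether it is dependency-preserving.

Lossless test: (P1, P4, P6)⁺ = {P1, P2, P4, P6}, which is a superkey of neither fragment — lossy.
Dependency preservation: every FD's attributes lie within a single fragment, so each can be enforced locally — preserved.

lossy but dependency-preserving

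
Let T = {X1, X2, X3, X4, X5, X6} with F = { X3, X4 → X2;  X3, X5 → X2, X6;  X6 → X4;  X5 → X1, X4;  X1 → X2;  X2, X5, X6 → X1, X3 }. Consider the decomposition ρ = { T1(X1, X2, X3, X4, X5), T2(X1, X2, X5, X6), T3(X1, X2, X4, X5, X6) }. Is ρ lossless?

Chase test. Columns are X1, X2, X3, X4, X5, X6; row i has aⱼ where attribute j ∈ Ti, else bᵢⱼ.
Initial tableau (one row per fragment):
  row 1: a1 a2 a3 a4 a5 b16
  row 2: a1 a2 b23 b24 a5 a6
  row 3: a1 a2 b33 a4 a5 a6
Rows 2 and 3 agree on X6; apply X6→X4 and equate their X4 entries.
Rows 2 and 3 agree on X2, X5, X6; apply X2, X5, X6→X1, X3 and equate their X1, X3 entries.
No row becomes fully distinguished — the join is lossy.

No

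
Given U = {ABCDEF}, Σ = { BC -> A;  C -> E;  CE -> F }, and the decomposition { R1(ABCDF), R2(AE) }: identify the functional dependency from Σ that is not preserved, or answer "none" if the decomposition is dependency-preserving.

C -> E

Check C → E: no single fragment contains all of {CE}, and the restricted closure of {C} across the fragments never reaches {E}.
BC → A is preserved.
CE → F is preserved.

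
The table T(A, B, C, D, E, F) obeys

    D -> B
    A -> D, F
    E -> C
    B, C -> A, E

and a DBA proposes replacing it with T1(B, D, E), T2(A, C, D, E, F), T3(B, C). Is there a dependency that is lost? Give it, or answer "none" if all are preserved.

Check B, C → A, E: no single fragment contains all of {A, B, C, E}, and the restricted closure of {B, C} across the fragments never reaches {A, E}.
D → B is preserved.
A → D, F is preserved.
E → C is preserved.

B, C -> A, E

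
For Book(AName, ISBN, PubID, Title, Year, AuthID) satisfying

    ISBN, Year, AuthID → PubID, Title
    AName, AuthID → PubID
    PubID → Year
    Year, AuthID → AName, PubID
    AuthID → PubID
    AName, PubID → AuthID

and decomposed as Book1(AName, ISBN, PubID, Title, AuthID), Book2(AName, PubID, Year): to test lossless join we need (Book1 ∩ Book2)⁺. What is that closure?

Book1 ∩ Book2 = {AName, PubID}.
PubID → Year applies, adding Year
AName, PubID → AuthID applies, adding AuthID
Closure: {AName, PubID, Year, AuthID}.

AName, PubID, Year, AuthID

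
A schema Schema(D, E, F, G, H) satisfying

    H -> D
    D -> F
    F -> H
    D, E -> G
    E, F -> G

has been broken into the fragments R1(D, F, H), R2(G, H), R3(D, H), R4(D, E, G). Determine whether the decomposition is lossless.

Yes

Chase test. Columns are D, E, F, G, H; row i has aⱼ where attribute j ∈ Ri, else bᵢⱼ.
Initial tableau (one row per fragment):
  row 1: a1 b12 a3 b14 a5
  row 2: b21 b22 b23 a4 a5
  row 3: a1 b32 b33 b34 a5
  row 4: a1 a2 b43 a4 b45
Rows 1 and 2 agree on H; apply H→D and equate their D entries.
Rows 1 and 2 agree on D; apply D→F and equate their F entries.
Rows 1 and 3 agree on D; apply D→F and equate their F entries.
Rows 1 and 4 agree on D; apply D→F and equate their F entries.
Rows 1 and 4 agree on F; apply F→H and equate their H entries.
Row 4 is now all distinguished symbols — the join is lossless.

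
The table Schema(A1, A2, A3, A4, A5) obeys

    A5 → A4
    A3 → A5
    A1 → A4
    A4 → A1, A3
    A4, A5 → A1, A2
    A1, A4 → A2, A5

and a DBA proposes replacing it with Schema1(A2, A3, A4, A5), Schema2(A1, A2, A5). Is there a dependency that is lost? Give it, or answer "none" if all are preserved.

A5 → A4 lies within Schema1.
A3 → A5 lies within Schema1.
A1 → A4: restricted closure across fragments reaches A4.
A4 → A1, A3: restricted closure across fragments reaches A1, A3.
A4, A5 → A1, A2: restricted closure across fragments reaches A1, A2.
A1, A4 → A2, A5: restricted closure across fragments reaches A2, A5.
Every dependency is enforceable on the fragments, so the decomposition is dependency-preserving.

none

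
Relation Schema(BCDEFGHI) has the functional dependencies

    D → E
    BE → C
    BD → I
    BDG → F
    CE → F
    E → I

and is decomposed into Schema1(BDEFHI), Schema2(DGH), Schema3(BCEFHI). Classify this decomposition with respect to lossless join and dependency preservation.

Lossless test (chase): Rows 1 and 2 agree on D; apply D→E and equate their E entries. Rows 1 and 3 agree on BE; apply BE→C and equate their C entries. Rows 1 and 2 agree on E; apply E→I and equate their I entries. No row becomes fully distinguished — the join is lossy.
Dependency preservation: BDG → F is not contained in any single fragment, but the restricted closure of its left-hand side across the fragments still reaches the right-hand side; the remaining FDs each lie inside some fragment. All dependencies are preserved.

lossy but dependency-preserving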